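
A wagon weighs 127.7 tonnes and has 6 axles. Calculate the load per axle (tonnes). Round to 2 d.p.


Load per axle = total weight / number of axles
Load = 127.7 / 6
Load = 21.28 tonnes

21.28


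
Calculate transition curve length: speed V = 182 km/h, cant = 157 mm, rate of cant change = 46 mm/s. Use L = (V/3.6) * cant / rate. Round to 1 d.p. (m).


Convert speed: V = 182 / 3.6 = 50.5556 m/s
L = 50.5556 * 157 / 46
L = 7937.2222 / 46
L = 172.5 m

172.5


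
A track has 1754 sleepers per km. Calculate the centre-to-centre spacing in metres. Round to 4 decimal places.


Spacing = 1000 m / number of sleepers
Spacing = 1000 / 1754
Spacing = 0.5701 m

0.5701


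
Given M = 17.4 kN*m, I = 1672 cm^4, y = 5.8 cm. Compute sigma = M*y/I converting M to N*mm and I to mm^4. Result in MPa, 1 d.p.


Convert units:
M = 17.4 kN*m = 17400000 N*mm
y = 5.8 cm = 58 mm
I = 1672 cm^4 = 16720000 mm^4
sigma = 17400000 * 58 / 16720000
sigma = 60.4 MPa

60.4


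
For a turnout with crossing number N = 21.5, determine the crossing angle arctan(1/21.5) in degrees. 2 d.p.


1/N = 1/21.5 = 0.046512
angle = arctan(0.046512) = 0.046478 rad
angle = 0.046478 * 180/pi = 2.66 degrees

2.66


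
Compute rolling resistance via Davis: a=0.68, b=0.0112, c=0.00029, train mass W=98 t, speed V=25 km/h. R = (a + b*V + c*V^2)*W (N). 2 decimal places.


b*V = 0.0112 * 25 = 0.28
c*V^2 = 0.00029 * 625 = 0.18125
R_per_t = 0.68 + 0.28 + 0.18125 = 1.14125 N/t
R_total = 1.14125 * 98 = 111.84 N

111.84


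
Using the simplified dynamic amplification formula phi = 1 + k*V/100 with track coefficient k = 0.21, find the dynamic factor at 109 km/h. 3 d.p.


phi = 1 + k * V / 100
phi = 1 + 0.21 * 109 / 100
phi = 1 + 0.2289
phi = 1.229

1.229


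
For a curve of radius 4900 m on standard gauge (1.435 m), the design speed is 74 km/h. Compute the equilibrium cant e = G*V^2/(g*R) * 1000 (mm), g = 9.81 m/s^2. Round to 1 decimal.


Convert speed: V = 74 / 3.6 = 20.5556 m/s
Apply formula: e = 1.435 * 20.5556^2 / (9.81 * 4900)
e = 1.435 * 422.5309 / 48069.0
e = 0.012614 m = 12.6 mm

12.6


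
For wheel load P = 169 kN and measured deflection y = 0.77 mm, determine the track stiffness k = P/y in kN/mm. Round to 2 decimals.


Track stiffness k = P / y
k = 169 / 0.77
k = 219.48 kN/mm

219.48


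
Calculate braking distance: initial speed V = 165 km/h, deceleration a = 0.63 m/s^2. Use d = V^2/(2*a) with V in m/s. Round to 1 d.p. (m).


Convert speed: V = 165 / 3.6 = 45.8333 m/s
V^2 = 2100.6944
d = 2100.6944 / (2 * 0.63)
d = 2100.6944 / 1.26
d = 1667.2 m

1667.2


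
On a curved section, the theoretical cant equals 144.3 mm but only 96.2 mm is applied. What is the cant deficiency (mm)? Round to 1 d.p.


Cant deficiency = equilibrium cant - actual cant
CD = 144.3 - 96.2
CD = 48.1 mm

48.1


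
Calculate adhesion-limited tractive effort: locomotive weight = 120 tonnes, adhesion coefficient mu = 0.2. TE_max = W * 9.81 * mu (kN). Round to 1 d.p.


TE_max = W * g * mu
TE_max = 120 * 9.81 * 0.2
TE_max = 1177.2 * 0.2
TE_max = 235.4 kN

235.4


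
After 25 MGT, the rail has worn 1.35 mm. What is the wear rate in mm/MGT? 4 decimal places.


Wear rate = total wear / cumulative tonnage
Rate = 1.35 / 25
Rate = 0.0540 mm/MGT

0.0540


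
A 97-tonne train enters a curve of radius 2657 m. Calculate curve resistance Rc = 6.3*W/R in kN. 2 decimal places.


Rc = 6.3 * W / R
Rc = 6.3 * 97 / 2657
Rc = 611.1 / 2657
Rc = 0.23 kN

0.23


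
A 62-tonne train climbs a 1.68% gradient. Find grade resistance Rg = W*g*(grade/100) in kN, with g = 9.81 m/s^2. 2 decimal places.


Rg = W * 9.81 * grade / 100
Rg = 62 * 9.81 * 1.68 / 100
Rg = 608.22 * 0.0168
Rg = 10.22 kN

10.22


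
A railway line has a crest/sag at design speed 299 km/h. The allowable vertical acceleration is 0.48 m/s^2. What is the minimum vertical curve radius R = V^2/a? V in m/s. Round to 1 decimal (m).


Convert speed: V = 299 / 3.6 = 83.0556 m/s
V^2 = 6898.2253 m^2/s^2
R_v = 6898.2253 / 0.48
R_v = 14371.3 m

14371.3


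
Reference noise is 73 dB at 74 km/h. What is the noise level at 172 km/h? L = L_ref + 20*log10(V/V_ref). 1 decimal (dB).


V/V_ref = 172 / 74 = 2.324324
log10(2.324324) = 0.366297
20 * 0.366297 = 7.3259
L = 73 + 7.3259 = 80.3 dB

80.3


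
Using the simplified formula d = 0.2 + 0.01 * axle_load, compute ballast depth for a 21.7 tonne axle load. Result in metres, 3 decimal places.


d = 0.2 + 0.01 * 21.7
d = 0.2 + 0.217
d = 0.417 m

0.417


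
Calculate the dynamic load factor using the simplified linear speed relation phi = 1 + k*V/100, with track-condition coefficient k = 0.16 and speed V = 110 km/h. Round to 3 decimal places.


phi = 1 + k * V / 100
phi = 1 + 0.16 * 110 / 100
phi = 1 + 0.176
phi = 1.176

1.176


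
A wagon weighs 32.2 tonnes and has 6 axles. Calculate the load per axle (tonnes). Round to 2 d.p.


Load per axle = total weight / number of axles
Load = 32.2 / 6
Load = 5.37 tonnes

5.37


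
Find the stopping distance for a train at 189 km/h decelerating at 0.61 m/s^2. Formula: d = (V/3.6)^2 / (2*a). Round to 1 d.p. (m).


Convert speed: V = 189 / 3.6 = 52.5 m/s
V^2 = 2756.25
d = 2756.25 / (2 * 0.61)
d = 2756.25 / 1.22
d = 2259.2 m

2259.2


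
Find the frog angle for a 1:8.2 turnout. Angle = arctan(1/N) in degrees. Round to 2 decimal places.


1/N = 1/8.2 = 0.121951
angle = arctan(0.121951) = 0.121352 rad
angle = 0.121352 * 180/pi = 6.95 degrees

6.95


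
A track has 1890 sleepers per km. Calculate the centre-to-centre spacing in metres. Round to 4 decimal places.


Spacing = 1000 m / number of sleepers
Spacing = 1000 / 1890
Spacing = 0.5291 m

0.5291


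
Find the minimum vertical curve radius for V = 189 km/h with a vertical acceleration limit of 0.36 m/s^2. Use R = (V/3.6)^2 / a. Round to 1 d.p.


Convert speed: V = 189 / 3.6 = 52.5 m/s
V^2 = 2756.25 m^2/s^2
R_v = 2756.25 / 0.36
R_v = 7656.3 m

7656.3


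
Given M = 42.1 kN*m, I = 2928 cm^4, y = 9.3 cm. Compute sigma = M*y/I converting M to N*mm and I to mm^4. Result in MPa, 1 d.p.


Convert units:
M = 42.1 kN*m = 42100000 N*mm
y = 9.3 cm = 93 mm
I = 2928 cm^4 = 29280000 mm^4
sigma = 42100000 * 93 / 29280000
sigma = 133.7 MPa

133.7


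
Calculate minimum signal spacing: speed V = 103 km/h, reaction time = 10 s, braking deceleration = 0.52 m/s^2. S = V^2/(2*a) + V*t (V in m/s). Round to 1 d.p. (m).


V = 103 / 3.6 = 28.6111 m/s
Braking distance = 28.6111^2 / (2*0.52) = 787.1112 m
Sighting distance = 28.6111 * 10 = 286.1111 m
S = 787.1112 + 286.1111 = 1073.2 m

1073.2


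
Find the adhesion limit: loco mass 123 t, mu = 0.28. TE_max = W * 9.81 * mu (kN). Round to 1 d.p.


TE_max = W * g * mu
TE_max = 123 * 9.81 * 0.28
TE_max = 1206.63 * 0.28
TE_max = 337.9 kN

337.9


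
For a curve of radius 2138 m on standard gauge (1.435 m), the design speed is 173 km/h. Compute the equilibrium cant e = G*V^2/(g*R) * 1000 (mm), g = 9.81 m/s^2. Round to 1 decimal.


Convert speed: V = 173 / 3.6 = 48.0556 m/s
Apply formula: e = 1.435 * 48.0556^2 / (9.81 * 2138)
e = 1.435 * 2309.3364 / 20973.78
e = 0.158002 m = 158.0 mm

158.0


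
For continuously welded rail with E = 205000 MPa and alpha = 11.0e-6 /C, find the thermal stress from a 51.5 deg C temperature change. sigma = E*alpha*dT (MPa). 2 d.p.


sigma = E * alpha * dT
sigma = 205000 * 11.0e-6 * 51.5
sigma = 2.255 * 51.5
sigma = 116.13 MPa

116.13


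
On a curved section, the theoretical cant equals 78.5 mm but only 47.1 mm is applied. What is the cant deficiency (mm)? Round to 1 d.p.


Cant deficiency = equilibrium cant - actual cant
CD = 78.5 - 47.1
CD = 31.4 mm

31.4


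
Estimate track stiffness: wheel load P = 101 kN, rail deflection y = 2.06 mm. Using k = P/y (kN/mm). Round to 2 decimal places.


Track stiffness k = P / y
k = 101 / 2.06
k = 49.03 kN/mm

49.03


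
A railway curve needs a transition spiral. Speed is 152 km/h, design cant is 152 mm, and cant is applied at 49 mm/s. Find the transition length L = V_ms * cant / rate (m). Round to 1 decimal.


Convert speed: V = 152 / 3.6 = 42.2222 m/s
L = 42.2222 * 152 / 49
L = 6417.7778 / 49
L = 131.0 m

131.0


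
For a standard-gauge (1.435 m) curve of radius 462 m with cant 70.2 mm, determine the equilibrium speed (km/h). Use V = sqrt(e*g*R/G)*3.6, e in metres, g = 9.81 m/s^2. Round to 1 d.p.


Convert cant: e = 70.2 mm = 0.0702 m
V_ms = sqrt(0.0702 * 9.81 * 462 / 1.435)
V_ms = sqrt(221.715571) = 14.8901 m/s
V = 14.8901 * 3.6 = 53.6 km/h

53.6


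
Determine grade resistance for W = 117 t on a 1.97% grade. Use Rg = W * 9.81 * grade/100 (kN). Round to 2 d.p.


Rg = W * 9.81 * grade / 100
Rg = 117 * 9.81 * 1.97 / 100
Rg = 1147.77 * 0.0197
Rg = 22.61 kN

22.61


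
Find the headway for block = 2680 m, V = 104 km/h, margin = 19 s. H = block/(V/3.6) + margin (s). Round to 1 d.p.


V = 104 / 3.6 = 28.8889 m/s
Block traversal time = 2680 / 28.8889 = 92.7692 s
Headway = 92.7692 + 19
Headway = 111.8 s

111.8


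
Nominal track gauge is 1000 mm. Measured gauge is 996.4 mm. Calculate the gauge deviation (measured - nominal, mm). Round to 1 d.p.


Deviation = measured - nominal
Deviation = 996.4 - 1000
Deviation = -3.6 mm

-3.6


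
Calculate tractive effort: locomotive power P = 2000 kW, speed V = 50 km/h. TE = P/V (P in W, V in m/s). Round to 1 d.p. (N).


Convert: P = 2000 kW = 2000000 W
V = 50 / 3.6 = 13.8889 m/s
TE = 2000000 / 13.8889
TE = 144000.0 N

144000.0


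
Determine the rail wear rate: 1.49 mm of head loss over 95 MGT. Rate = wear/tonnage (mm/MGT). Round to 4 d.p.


Wear rate = total wear / cumulative tonnage
Rate = 1.49 / 95
Rate = 0.0157 mm/MGT

0.0157


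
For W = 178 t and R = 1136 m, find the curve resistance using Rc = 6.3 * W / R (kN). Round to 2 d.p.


Rc = 6.3 * W / R
Rc = 6.3 * 178 / 1136
Rc = 1121.4 / 1136
Rc = 0.99 kN

0.99


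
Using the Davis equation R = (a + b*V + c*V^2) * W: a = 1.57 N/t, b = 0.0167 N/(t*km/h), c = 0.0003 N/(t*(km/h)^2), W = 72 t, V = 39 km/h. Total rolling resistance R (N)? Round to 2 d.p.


b*V = 0.0167 * 39 = 0.6513
c*V^2 = 0.0003 * 1521 = 0.4563
R_per_t = 1.57 + 0.6513 + 0.4563 = 2.6776 N/t
R_total = 2.6776 * 72 = 192.79 N

192.79


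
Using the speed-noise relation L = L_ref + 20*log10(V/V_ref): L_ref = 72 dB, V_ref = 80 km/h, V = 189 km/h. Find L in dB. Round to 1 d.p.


V/V_ref = 189 / 80 = 2.3625
log10(2.3625) = 0.373372
20 * 0.373372 = 7.4674
L = 72 + 7.4674 = 79.5 dB

79.5


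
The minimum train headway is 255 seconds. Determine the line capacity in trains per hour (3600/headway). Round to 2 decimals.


Capacity = 3600 / headway
Capacity = 3600 / 255
Capacity = 14.12 trains/hour

14.12


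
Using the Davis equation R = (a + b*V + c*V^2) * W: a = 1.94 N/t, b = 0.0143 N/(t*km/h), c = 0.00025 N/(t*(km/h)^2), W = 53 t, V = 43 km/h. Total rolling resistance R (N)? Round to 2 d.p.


b*V = 0.0143 * 43 = 0.6149
c*V^2 = 0.00025 * 1849 = 0.46225
R_per_t = 1.94 + 0.6149 + 0.46225 = 3.01715 N/t
R_total = 3.01715 * 53 = 159.91 N

159.91


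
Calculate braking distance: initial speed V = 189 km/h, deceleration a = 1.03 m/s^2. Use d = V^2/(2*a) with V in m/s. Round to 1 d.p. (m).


Convert speed: V = 189 / 3.6 = 52.5 m/s
V^2 = 2756.25
d = 2756.25 / (2 * 1.03)
d = 2756.25 / 2.06
d = 1338.0 m

1338.0


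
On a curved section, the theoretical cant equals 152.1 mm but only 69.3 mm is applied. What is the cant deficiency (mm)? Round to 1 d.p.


Cant deficiency = equilibrium cant - actual cant
CD = 152.1 - 69.3
CD = 82.8 mm

82.8


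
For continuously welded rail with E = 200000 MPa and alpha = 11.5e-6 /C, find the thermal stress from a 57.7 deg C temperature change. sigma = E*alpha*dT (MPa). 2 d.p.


sigma = E * alpha * dT
sigma = 200000 * 11.5e-6 * 57.7
sigma = 2.3 * 57.7
sigma = 132.71 MPa

132.71


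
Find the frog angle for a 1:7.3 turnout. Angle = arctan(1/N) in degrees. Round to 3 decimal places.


1/N = 1/7.3 = 0.136986
angle = arctan(0.136986) = 0.136139 rad
angle = 0.136139 * 180/pi = 7.800 degrees

7.800


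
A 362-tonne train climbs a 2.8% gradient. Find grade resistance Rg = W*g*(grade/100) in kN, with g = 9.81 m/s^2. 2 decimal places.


Rg = W * 9.81 * grade / 100
Rg = 362 * 9.81 * 2.8 / 100
Rg = 3551.22 * 0.028
Rg = 99.43 kN

99.43


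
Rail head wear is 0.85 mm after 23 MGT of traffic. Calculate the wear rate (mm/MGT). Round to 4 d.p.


Wear rate = total wear / cumulative tonnage
Rate = 0.85 / 23
Rate = 0.0370 mm/MGT

0.0370


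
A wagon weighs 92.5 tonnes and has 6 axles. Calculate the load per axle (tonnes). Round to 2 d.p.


Load per axle = total weight / number of axles
Load = 92.5 / 6
Load = 15.42 tonnes

15.42


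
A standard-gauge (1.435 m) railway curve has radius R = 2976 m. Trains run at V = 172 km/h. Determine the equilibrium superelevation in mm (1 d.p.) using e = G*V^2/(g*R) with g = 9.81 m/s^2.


Convert speed: V = 172 / 3.6 = 47.7778 m/s
Apply formula: e = 1.435 * 47.7778^2 / (9.81 * 2976)
e = 1.435 * 2282.716 / 29194.56
e = 0.112202 m = 112.2 mm

112.2


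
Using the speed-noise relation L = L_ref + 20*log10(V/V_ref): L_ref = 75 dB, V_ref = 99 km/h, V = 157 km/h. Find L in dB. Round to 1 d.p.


V/V_ref = 157 / 99 = 1.585859
log10(1.585859) = 0.200264
20 * 0.200264 = 4.0053
L = 75 + 4.0053 = 79.0 dB

79.0


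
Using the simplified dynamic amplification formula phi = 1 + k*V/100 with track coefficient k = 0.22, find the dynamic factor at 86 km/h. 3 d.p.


phi = 1 + k * V / 100
phi = 1 + 0.22 * 86 / 100
phi = 1 + 0.1892
phi = 1.189

1.189


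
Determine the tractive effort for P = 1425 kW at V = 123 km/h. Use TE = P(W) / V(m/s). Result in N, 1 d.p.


Convert: P = 1425 kW = 1425000 W
V = 123 / 3.6 = 34.1667 m/s
TE = 1425000 / 34.1667
TE = 41707.3 N

41707.3


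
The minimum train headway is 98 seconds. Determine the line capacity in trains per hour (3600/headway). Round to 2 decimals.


Capacity = 3600 / headway
Capacity = 3600 / 98
Capacity = 36.73 trains/hour

36.73


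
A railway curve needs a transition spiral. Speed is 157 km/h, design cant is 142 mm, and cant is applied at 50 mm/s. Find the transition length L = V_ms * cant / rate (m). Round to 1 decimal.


Convert speed: V = 157 / 3.6 = 43.6111 m/s
L = 43.6111 * 142 / 50
L = 6192.7778 / 50
L = 123.9 m

123.9


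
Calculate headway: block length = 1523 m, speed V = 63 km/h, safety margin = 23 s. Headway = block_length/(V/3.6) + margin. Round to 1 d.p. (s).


V = 63 / 3.6 = 17.5 m/s
Block traversal time = 1523 / 17.5 = 87.0286 s
Headway = 87.0286 + 23
Headway = 110.0 s

110.0


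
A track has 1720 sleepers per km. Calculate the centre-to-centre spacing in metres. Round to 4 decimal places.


Spacing = 1000 m / number of sleepers
Spacing = 1000 / 1720
Spacing = 0.5814 m

0.5814


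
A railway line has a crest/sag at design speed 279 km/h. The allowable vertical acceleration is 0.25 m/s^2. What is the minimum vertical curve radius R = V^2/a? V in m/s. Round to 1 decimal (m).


Convert speed: V = 279 / 3.6 = 77.5 m/s
V^2 = 6006.25 m^2/s^2
R_v = 6006.25 / 0.25
R_v = 24025.0 m

24025.0


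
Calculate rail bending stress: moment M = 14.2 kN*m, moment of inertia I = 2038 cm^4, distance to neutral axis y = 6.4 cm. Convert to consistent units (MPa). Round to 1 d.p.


Convert units:
M = 14.2 kN*m = 14200000 N*mm
y = 6.4 cm = 64 mm
I = 2038 cm^4 = 20380000 mm^4
sigma = 14200000 * 64 / 20380000
sigma = 44.6 MPa

44.6


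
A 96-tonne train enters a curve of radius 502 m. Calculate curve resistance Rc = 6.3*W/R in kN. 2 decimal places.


Rc = 6.3 * W / R
Rc = 6.3 * 96 / 502
Rc = 604.8 / 502
Rc = 1.20 kN

1.20


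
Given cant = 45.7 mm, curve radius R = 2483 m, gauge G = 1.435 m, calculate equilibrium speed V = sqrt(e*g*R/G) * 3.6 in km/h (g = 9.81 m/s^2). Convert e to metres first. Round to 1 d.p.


Convert cant: e = 45.7 mm = 0.0457 m
V_ms = sqrt(0.0457 * 9.81 * 2483 / 1.435)
V_ms = sqrt(775.728997) = 27.8519 m/s
V = 27.8519 * 3.6 = 100.3 km/h

100.3


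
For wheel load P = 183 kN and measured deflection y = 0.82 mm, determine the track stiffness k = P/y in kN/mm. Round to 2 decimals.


Track stiffness k = P / y
k = 183 / 0.82
k = 223.17 kN/mm

223.17


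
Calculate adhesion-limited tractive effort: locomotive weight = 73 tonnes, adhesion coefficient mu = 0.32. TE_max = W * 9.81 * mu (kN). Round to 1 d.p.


TE_max = W * g * mu
TE_max = 73 * 9.81 * 0.32
TE_max = 716.13 * 0.32
TE_max = 229.2 kN

229.2


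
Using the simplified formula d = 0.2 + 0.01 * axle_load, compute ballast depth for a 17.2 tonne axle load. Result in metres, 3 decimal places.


d = 0.2 + 0.01 * 17.2
d = 0.2 + 0.172
d = 0.372 m

0.372


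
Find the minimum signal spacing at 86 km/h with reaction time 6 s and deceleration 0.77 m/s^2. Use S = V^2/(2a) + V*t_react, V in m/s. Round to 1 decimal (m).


V = 86 / 3.6 = 23.8889 m/s
Braking distance = 23.8889^2 / (2*0.77) = 370.5708 m
Sighting distance = 23.8889 * 6 = 143.3333 m
S = 370.5708 + 143.3333 = 513.9 m

513.9


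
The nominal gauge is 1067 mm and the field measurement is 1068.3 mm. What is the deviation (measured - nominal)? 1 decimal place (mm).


Deviation = measured - nominal
Deviation = 1068.3 - 1067
Deviation = 1.3 mm

1.3


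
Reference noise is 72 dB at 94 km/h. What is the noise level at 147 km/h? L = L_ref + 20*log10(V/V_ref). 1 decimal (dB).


V/V_ref = 147 / 94 = 1.56383
log10(1.56383) = 0.194189
20 * 0.194189 = 3.8838
L = 72 + 3.8838 = 75.9 dB

75.9


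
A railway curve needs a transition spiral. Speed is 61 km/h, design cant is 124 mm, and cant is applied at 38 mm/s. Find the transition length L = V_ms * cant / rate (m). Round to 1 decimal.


Convert speed: V = 61 / 3.6 = 16.9444 m/s
L = 16.9444 * 124 / 38
L = 2101.1111 / 38
L = 55.3 m

55.3


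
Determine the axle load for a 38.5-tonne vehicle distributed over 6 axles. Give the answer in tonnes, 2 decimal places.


Load per axle = total weight / number of axles
Load = 38.5 / 6
Load = 6.42 tonnes

6.42


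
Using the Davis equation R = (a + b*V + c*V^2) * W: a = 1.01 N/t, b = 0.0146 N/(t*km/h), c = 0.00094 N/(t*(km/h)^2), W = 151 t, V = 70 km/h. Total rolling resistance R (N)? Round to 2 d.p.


b*V = 0.0146 * 70 = 1.022
c*V^2 = 0.00094 * 4900 = 4.606
R_per_t = 1.01 + 1.022 + 4.606 = 6.638 N/t
R_total = 6.638 * 151 = 1002.34 N

1002.34


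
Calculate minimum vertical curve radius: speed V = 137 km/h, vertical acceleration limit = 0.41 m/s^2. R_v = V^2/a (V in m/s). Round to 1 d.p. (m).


Convert speed: V = 137 / 3.6 = 38.0556 m/s
V^2 = 1448.2253 m^2/s^2
R_v = 1448.2253 / 0.41
R_v = 3532.3 m

3532.3


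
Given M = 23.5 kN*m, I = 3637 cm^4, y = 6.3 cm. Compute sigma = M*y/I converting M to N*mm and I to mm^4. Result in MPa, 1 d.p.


Convert units:
M = 23.5 kN*m = 23500000 N*mm
y = 6.3 cm = 63 mm
I = 3637 cm^4 = 36370000 mm^4
sigma = 23500000 * 63 / 36370000
sigma = 40.7 MPa

40.7


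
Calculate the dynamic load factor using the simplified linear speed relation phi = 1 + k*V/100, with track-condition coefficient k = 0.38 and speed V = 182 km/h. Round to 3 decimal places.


phi = 1 + k * V / 100
phi = 1 + 0.38 * 182 / 100
phi = 1 + 0.6916
phi = 1.692

1.692


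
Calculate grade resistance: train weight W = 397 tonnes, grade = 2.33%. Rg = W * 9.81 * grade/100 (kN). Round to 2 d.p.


Rg = W * 9.81 * grade / 100
Rg = 397 * 9.81 * 2.33 / 100
Rg = 3894.57 * 0.0233
Rg = 90.74 kN

90.74


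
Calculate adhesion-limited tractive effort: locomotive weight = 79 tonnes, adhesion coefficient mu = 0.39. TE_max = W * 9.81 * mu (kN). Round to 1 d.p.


TE_max = W * g * mu
TE_max = 79 * 9.81 * 0.39
TE_max = 774.99 * 0.39
TE_max = 302.2 kN

302.2


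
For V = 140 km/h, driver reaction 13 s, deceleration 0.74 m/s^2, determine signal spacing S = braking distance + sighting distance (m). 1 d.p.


V = 140 / 3.6 = 38.8889 m/s
Braking distance = 38.8889^2 / (2*0.74) = 1021.8552 m
Sighting distance = 38.8889 * 13 = 505.5556 m
S = 1021.8552 + 505.5556 = 1527.4 m

1527.4


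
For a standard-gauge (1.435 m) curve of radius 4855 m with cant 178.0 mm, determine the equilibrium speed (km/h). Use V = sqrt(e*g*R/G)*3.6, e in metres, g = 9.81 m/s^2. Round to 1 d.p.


Convert cant: e = 178.0 mm = 0.1780 m
V_ms = sqrt(0.1780 * 9.81 * 4855 / 1.435)
V_ms = sqrt(5907.807596) = 76.8623 m/s
V = 76.8623 * 3.6 = 276.7 km/h

276.7


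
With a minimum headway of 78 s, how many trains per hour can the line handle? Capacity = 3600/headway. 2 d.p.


Capacity = 3600 / headway
Capacity = 3600 / 78
Capacity = 46.15 trains/hour

46.15


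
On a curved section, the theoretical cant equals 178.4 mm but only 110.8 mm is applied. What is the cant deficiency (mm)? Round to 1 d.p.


Cant deficiency = equilibrium cant - actual cant
CD = 178.4 - 110.8
CD = 67.6 mm

67.6


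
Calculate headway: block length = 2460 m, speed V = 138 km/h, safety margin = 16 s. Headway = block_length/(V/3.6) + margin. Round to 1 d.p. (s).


V = 138 / 3.6 = 38.3333 m/s
Block traversal time = 2460 / 38.3333 = 64.1739 s
Headway = 64.1739 + 16
Headway = 80.2 s

80.2


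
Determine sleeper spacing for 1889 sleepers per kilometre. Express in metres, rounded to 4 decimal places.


Spacing = 1000 m / number of sleepers
Spacing = 1000 / 1889
Spacing = 0.5294 m

0.5294


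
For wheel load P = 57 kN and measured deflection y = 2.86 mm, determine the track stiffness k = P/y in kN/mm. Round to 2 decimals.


Track stiffness k = P / y
k = 57 / 2.86
k = 19.93 kN/mm

19.93


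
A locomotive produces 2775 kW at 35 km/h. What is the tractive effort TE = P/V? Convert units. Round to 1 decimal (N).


Convert: P = 2775 kW = 2775000 W
V = 35 / 3.6 = 9.7222 m/s
TE = 2775000 / 9.7222
TE = 285428.6 N

285428.6


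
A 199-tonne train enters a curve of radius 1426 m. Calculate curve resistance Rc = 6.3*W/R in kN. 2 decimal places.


Rc = 6.3 * W / R
Rc = 6.3 * 199 / 1426
Rc = 1253.7 / 1426
Rc = 0.88 kN

0.88


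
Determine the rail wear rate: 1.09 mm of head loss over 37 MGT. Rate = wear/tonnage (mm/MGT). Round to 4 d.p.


Wear rate = total wear / cumulative tonnage
Rate = 1.09 / 37
Rate = 0.0295 mm/MGT

0.0295


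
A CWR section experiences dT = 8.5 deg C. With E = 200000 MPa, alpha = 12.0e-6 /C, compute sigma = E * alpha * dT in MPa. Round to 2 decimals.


sigma = E * alpha * dT
sigma = 200000 * 12.0e-6 * 8.5
sigma = 2.4 * 8.5
sigma = 20.40 MPa

20.40


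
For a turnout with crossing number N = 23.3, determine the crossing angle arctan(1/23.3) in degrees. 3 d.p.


1/N = 1/23.3 = 0.042918
angle = arctan(0.042918) = 0.042892 rad
angle = 0.042892 * 180/pi = 2.458 degrees

2.458


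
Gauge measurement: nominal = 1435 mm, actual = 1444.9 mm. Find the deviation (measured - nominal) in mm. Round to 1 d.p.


Deviation = measured - nominal
Deviation = 1444.9 - 1435
Deviation = 9.9 mm

9.9


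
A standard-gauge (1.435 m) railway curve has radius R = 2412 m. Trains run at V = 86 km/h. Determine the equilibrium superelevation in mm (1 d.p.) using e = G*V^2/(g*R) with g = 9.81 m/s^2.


Convert speed: V = 86 / 3.6 = 23.8889 m/s
Apply formula: e = 1.435 * 23.8889^2 / (9.81 * 2412)
e = 1.435 * 570.679 / 23661.72
e = 0.03461 m = 34.6 mm

34.6


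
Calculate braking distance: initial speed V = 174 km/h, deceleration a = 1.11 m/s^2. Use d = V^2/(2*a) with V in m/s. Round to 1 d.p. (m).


Convert speed: V = 174 / 3.6 = 48.3333 m/s
V^2 = 2336.1111
d = 2336.1111 / (2 * 1.11)
d = 2336.1111 / 2.22
d = 1052.3 m

1052.3


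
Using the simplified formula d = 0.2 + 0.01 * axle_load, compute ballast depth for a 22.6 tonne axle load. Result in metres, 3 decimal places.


d = 0.2 + 0.01 * 22.6
d = 0.2 + 0.226
d = 0.426 m

0.426


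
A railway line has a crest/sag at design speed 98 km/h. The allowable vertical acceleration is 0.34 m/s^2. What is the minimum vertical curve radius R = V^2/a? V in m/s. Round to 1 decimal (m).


Convert speed: V = 98 / 3.6 = 27.2222 m/s
V^2 = 741.0494 m^2/s^2
R_v = 741.0494 / 0.34
R_v = 2179.6 m

2179.6


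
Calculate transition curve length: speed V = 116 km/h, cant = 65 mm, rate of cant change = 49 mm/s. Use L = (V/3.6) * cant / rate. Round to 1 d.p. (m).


Convert speed: V = 116 / 3.6 = 32.2222 m/s
L = 32.2222 * 65 / 49
L = 2094.4444 / 49
L = 42.7 m

42.7


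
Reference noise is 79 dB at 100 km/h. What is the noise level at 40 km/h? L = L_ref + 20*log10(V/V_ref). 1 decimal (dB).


V/V_ref = 40 / 100 = 0.4
log10(0.4) = -0.39794
20 * -0.39794 = -7.9588
L = 79 + -7.9588 = 71.0 dB

71.0


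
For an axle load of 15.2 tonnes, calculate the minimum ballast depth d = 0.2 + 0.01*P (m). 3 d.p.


d = 0.2 + 0.01 * 15.2
d = 0.2 + 0.152
d = 0.352 m

0.352


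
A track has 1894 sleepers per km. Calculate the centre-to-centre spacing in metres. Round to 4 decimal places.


Spacing = 1000 m / number of sleepers
Spacing = 1000 / 1894
Spacing = 0.5280 m

0.5280


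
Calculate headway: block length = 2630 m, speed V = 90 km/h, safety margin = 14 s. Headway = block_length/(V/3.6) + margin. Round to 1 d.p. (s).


V = 90 / 3.6 = 25.0 m/s
Block traversal time = 2630 / 25.0 = 105.2 s
Headway = 105.2 + 14
Headway = 119.2 s

119.2


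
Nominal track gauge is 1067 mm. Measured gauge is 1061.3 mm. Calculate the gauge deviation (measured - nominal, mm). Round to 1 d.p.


Deviation = measured - nominal
Deviation = 1061.3 - 1067
Deviation = -5.7 mm

-5.7


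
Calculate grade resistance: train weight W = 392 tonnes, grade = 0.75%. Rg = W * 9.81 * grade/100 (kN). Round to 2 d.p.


Rg = W * 9.81 * grade / 100
Rg = 392 * 9.81 * 0.75 / 100
Rg = 3845.52 * 0.0075
Rg = 28.84 kN

28.84


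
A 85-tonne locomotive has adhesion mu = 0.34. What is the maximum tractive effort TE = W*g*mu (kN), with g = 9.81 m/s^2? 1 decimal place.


TE_max = W * g * mu
TE_max = 85 * 9.81 * 0.34
TE_max = 833.85 * 0.34
TE_max = 283.5 kN

283.5


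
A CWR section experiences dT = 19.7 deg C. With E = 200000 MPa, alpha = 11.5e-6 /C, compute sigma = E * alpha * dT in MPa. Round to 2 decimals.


sigma = E * alpha * dT
sigma = 200000 * 11.5e-6 * 19.7
sigma = 2.3 * 19.7
sigma = 45.31 MPa

45.31


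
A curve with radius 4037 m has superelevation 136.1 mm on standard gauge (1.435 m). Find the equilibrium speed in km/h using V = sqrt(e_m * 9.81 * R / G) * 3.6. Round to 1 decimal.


Convert cant: e = 136.1 mm = 0.1361 m
V_ms = sqrt(0.1361 * 9.81 * 4037 / 1.435)
V_ms = sqrt(3756.072625) = 61.2868 m/s
V = 61.2868 * 3.6 = 220.6 km/h

220.6


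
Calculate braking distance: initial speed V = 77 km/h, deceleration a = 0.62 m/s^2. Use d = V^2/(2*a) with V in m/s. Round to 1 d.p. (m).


Convert speed: V = 77 / 3.6 = 21.3889 m/s
V^2 = 457.4846
d = 457.4846 / (2 * 0.62)
d = 457.4846 / 1.24
d = 368.9 m

368.9


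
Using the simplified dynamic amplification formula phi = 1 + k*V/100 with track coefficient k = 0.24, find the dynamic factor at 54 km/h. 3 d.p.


phi = 1 + k * V / 100
phi = 1 + 0.24 * 54 / 100
phi = 1 + 0.1296
phi = 1.130

1.130


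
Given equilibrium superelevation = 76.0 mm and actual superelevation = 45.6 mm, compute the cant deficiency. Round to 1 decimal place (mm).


Cant deficiency = equilibrium cant - actual cant
CD = 76.0 - 45.6
CD = 30.4 mm

30.4


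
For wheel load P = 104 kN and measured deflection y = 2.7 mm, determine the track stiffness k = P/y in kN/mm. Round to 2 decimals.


Track stiffness k = P / y
k = 104 / 2.7
k = 38.52 kN/mm

38.52


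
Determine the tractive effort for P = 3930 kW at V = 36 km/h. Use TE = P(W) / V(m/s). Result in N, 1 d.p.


Convert: P = 3930 kW = 3930000 W
V = 36 / 3.6 = 10.0 m/s
TE = 3930000 / 10.0
TE = 393000.0 N

393000.0


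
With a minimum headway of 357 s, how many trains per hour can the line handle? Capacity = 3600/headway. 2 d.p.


Capacity = 3600 / headway
Capacity = 3600 / 357
Capacity = 10.08 trains/hour

10.08


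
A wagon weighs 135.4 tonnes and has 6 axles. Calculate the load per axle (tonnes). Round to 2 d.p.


Load per axle = total weight / number of axles
Load = 135.4 / 6
Load = 22.57 tonnes

22.57


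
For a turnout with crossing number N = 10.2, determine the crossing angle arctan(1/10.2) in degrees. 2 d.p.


1/N = 1/10.2 = 0.098039
angle = arctan(0.098039) = 0.097727 rad
angle = 0.097727 * 180/pi = 5.60 degrees

5.60


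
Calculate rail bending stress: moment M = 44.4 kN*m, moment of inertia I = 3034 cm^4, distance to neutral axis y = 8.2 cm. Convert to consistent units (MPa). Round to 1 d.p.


Convert units:
M = 44.4 kN*m = 44400000 N*mm
y = 8.2 cm = 82 mm
I = 3034 cm^4 = 30340000 mm^4
sigma = 44400000 * 82 / 30340000
sigma = 120.0 MPa

120.0


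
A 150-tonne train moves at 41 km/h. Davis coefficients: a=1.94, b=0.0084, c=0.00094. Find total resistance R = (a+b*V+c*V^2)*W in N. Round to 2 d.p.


b*V = 0.0084 * 41 = 0.3444
c*V^2 = 0.00094 * 1681 = 1.58014
R_per_t = 1.94 + 0.3444 + 1.58014 = 3.86454 N/t
R_total = 3.86454 * 150 = 579.68 N

579.68


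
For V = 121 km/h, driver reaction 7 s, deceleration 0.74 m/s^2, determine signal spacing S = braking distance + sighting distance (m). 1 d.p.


V = 121 / 3.6 = 33.6111 m/s
Braking distance = 33.6111^2 / (2*0.74) = 763.3154 m
Sighting distance = 33.6111 * 7 = 235.2778 m
S = 763.3154 + 235.2778 = 998.6 m

998.6


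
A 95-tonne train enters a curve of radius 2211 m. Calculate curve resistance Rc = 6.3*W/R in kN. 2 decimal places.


Rc = 6.3 * W / R
Rc = 6.3 * 95 / 2211
Rc = 598.5 / 2211
Rc = 0.27 kN

0.27


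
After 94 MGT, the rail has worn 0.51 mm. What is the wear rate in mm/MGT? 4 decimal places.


Wear rate = total wear / cumulative tonnage
Rate = 0.51 / 94
Rate = 0.0054 mm/MGT

0.0054


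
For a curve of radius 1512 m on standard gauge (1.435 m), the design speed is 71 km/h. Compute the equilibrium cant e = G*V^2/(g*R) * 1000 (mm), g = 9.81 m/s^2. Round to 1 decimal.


Convert speed: V = 71 / 3.6 = 19.7222 m/s
Apply formula: e = 1.435 * 19.7222^2 / (9.81 * 1512)
e = 1.435 * 388.966 / 14832.72
e = 0.037631 m = 37.6 mm

37.6


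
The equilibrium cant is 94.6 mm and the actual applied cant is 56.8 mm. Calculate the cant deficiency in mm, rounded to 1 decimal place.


Cant deficiency = equilibrium cant - actual cant
CD = 94.6 - 56.8
CD = 37.8 mm

37.8


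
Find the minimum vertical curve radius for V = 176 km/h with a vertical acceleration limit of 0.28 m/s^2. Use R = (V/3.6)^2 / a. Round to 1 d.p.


Convert speed: V = 176 / 3.6 = 48.8889 m/s
V^2 = 2390.1235 m^2/s^2
R_v = 2390.1235 / 0.28
R_v = 8536.2 m

8536.2


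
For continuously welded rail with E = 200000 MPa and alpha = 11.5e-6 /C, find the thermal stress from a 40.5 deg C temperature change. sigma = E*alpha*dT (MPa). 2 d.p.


sigma = E * alpha * dT
sigma = 200000 * 11.5e-6 * 40.5
sigma = 2.3 * 40.5
sigma = 93.15 MPa

93.15


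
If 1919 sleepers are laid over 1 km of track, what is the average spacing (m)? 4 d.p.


Spacing = 1000 m / number of sleepers
Spacing = 1000 / 1919
Spacing = 0.5211 m

0.5211


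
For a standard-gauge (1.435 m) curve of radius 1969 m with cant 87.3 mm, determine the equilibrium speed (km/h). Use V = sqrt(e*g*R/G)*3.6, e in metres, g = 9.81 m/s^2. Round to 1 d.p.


Convert cant: e = 87.3 mm = 0.0873 m
V_ms = sqrt(0.0873 * 9.81 * 1969 / 1.435)
V_ms = sqrt(1175.106061) = 34.2798 m/s
V = 34.2798 * 3.6 = 123.4 km/h

123.4


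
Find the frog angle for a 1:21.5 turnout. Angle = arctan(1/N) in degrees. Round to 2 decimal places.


1/N = 1/21.5 = 0.046512
angle = arctan(0.046512) = 0.046478 rad
angle = 0.046478 * 180/pi = 2.66 degrees

2.66


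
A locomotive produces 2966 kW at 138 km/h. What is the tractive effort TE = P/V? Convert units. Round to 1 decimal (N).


Convert: P = 2966 kW = 2966000 W
V = 138 / 3.6 = 38.3333 m/s
TE = 2966000 / 38.3333
TE = 77373.9 N

77373.9


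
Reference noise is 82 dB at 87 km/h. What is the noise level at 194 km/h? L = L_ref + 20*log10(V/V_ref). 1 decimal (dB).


V/V_ref = 194 / 87 = 2.229885
log10(2.229885) = 0.348282
20 * 0.348282 = 6.9656
L = 82 + 6.9656 = 89.0 dB

89.0


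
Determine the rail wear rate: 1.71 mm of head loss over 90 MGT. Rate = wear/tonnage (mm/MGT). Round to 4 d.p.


Wear rate = total wear / cumulative tonnage
Rate = 1.71 / 90
Rate = 0.0190 mm/MGT

0.0190


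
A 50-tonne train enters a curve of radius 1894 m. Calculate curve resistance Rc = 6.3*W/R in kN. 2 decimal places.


Rc = 6.3 * W / R
Rc = 6.3 * 50 / 1894
Rc = 315.0 / 1894
Rc = 0.17 kN

0.17


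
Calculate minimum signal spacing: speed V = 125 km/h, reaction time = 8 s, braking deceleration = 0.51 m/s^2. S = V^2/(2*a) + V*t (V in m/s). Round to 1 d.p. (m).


V = 125 / 3.6 = 34.7222 m/s
Braking distance = 34.7222^2 / (2*0.51) = 1181.9929 m
Sighting distance = 34.7222 * 8 = 277.7778 m
S = 1181.9929 + 277.7778 = 1459.8 m

1459.8


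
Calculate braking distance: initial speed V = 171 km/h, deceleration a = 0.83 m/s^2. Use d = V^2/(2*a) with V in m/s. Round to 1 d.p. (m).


Convert speed: V = 171 / 3.6 = 47.5 m/s
V^2 = 2256.25
d = 2256.25 / (2 * 0.83)
d = 2256.25 / 1.66
d = 1359.2 m

1359.2


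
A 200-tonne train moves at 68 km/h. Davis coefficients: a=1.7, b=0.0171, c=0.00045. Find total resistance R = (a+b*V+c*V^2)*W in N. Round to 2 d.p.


b*V = 0.0171 * 68 = 1.1628
c*V^2 = 0.00045 * 4624 = 2.0808
R_per_t = 1.7 + 1.1628 + 2.0808 = 4.9436 N/t
R_total = 4.9436 * 200 = 988.72 N

988.72


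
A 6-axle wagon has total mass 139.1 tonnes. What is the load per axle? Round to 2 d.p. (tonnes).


Load per axle = total weight / number of axles
Load = 139.1 / 6
Load = 23.18 tonnes

23.18


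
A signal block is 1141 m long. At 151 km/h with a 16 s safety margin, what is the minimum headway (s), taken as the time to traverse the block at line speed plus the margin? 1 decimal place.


V = 151 / 3.6 = 41.9444 m/s
Block traversal time = 1141 / 41.9444 = 27.2026 s
Headway = 27.2026 + 16
Headway = 43.2 s

43.2


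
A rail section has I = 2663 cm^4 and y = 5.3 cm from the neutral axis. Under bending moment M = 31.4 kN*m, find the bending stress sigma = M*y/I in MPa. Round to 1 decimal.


Convert units:
M = 31.4 kN*m = 31400000 N*mm
y = 5.3 cm = 53 mm
I = 2663 cm^4 = 26630000 mm^4
sigma = 31400000 * 53 / 26630000
sigma = 62.5 MPa

62.5


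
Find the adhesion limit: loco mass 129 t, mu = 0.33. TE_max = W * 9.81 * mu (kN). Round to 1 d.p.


TE_max = W * g * mu
TE_max = 129 * 9.81 * 0.33
TE_max = 1265.49 * 0.33
TE_max = 417.6 kN

417.6


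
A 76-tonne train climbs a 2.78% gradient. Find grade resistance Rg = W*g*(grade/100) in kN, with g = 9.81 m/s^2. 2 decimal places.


Rg = W * 9.81 * grade / 100
Rg = 76 * 9.81 * 2.78 / 100
Rg = 745.56 * 0.0278
Rg = 20.73 kN

20.73


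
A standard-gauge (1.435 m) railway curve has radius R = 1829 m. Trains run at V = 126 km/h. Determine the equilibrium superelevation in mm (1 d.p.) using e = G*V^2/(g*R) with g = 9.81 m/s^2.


Convert speed: V = 126 / 3.6 = 35.0 m/s
Apply formula: e = 1.435 * 35.0^2 / (9.81 * 1829)
e = 1.435 * 1225.0 / 17942.49
e = 0.097973 m = 98.0 mm

98.0


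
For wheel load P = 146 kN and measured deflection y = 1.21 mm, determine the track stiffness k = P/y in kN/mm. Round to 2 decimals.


Track stiffness k = P / y
k = 146 / 1.21
k = 120.66 kN/mm

120.66


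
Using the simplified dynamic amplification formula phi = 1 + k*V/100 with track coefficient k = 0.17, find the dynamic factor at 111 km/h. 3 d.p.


phi = 1 + k * V / 100
phi = 1 + 0.17 * 111 / 100
phi = 1 + 0.1887
phi = 1.189

1.189


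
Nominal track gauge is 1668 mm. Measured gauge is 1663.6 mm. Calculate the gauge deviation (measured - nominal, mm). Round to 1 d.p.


Deviation = measured - nominal
Deviation = 1663.6 - 1668
Deviation = -4.4 mm

-4.4


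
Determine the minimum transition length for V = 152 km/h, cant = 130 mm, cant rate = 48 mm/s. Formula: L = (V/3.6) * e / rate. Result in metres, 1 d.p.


Convert speed: V = 152 / 3.6 = 42.2222 m/s
L = 42.2222 * 130 / 48
L = 5488.8889 / 48
L = 114.4 m

114.4


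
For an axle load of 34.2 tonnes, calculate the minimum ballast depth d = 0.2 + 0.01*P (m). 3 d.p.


d = 0.2 + 0.01 * 34.2
d = 0.2 + 0.342
d = 0.542 m

0.542


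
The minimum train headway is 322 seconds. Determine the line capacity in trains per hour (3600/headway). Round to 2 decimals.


Capacity = 3600 / headway
Capacity = 3600 / 322
Capacity = 11.18 trains/hour

11.18


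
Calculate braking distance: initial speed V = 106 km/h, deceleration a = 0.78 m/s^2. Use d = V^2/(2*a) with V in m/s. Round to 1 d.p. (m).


Convert speed: V = 106 / 3.6 = 29.4444 m/s
V^2 = 866.9753
d = 866.9753 / (2 * 0.78)
d = 866.9753 / 1.56
d = 555.8 m

555.8


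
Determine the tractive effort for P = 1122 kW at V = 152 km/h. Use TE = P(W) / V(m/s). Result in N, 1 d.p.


Convert: P = 1122 kW = 1122000 W
V = 152 / 3.6 = 42.2222 m/s
TE = 1122000 / 42.2222
TE = 26573.7 N

26573.7


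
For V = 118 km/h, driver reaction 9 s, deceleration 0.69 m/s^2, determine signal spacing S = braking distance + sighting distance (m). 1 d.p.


V = 118 / 3.6 = 32.7778 m/s
Braking distance = 32.7778^2 / (2*0.69) = 778.5382 m
Sighting distance = 32.7778 * 9 = 295.0 m
S = 778.5382 + 295.0 = 1073.5 m

1073.5


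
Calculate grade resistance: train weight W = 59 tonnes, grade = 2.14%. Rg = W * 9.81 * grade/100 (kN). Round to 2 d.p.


Rg = W * 9.81 * grade / 100
Rg = 59 * 9.81 * 2.14 / 100
Rg = 578.79 * 0.0214
Rg = 12.39 kN

12.39


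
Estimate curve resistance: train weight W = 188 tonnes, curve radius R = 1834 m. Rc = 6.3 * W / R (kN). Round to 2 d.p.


Rc = 6.3 * W / R
Rc = 6.3 * 188 / 1834
Rc = 1184.4 / 1834
Rc = 0.65 kN

0.65


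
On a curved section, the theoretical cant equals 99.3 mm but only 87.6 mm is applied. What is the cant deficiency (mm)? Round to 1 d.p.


Cant deficiency = equilibrium cant - actual cant
CD = 99.3 - 87.6
CD = 11.7 mm

11.7


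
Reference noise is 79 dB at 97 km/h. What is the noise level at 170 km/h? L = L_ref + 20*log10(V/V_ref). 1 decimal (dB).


V/V_ref = 170 / 97 = 1.752577
log10(1.752577) = 0.243677
20 * 0.243677 = 4.8735
L = 79 + 4.8735 = 83.9 dB

83.9


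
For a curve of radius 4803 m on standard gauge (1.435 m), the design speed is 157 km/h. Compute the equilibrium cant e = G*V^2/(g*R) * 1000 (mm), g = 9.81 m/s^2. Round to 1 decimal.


Convert speed: V = 157 / 3.6 = 43.6111 m/s
Apply formula: e = 1.435 * 43.6111^2 / (9.81 * 4803)
e = 1.435 * 1901.929 / 47117.43
e = 0.057925 m = 57.9 mm

57.9


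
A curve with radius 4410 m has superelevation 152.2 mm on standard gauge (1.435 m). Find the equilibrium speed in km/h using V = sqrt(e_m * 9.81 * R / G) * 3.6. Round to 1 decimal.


Convert cant: e = 152.2 mm = 0.1522 m
V_ms = sqrt(0.1522 * 9.81 * 4410 / 1.435)
V_ms = sqrt(4588.495902) = 67.7384 m/s
V = 67.7384 * 3.6 = 243.9 km/h

243.9


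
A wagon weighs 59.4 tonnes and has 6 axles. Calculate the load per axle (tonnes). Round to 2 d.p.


Load per axle = total weight / number of axles
Load = 59.4 / 6
Load = 9.90 tonnes

9.90


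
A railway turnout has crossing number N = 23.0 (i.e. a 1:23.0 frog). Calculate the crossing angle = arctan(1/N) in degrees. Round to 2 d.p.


1/N = 1/23.0 = 0.043478
angle = arctan(0.043478) = 0.043451 rad
angle = 0.043451 * 180/pi = 2.49 degrees

2.49


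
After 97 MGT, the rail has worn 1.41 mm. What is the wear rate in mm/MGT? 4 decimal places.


Wear rate = total wear / cumulative tonnage
Rate = 1.41 / 97
Rate = 0.0145 mm/MGT

0.0145


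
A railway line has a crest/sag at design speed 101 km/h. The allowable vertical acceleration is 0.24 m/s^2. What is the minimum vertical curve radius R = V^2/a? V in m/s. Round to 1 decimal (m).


Convert speed: V = 101 / 3.6 = 28.0556 m/s
V^2 = 787.1142 m^2/s^2
R_v = 787.1142 / 0.24
R_v = 3279.6 m

3279.6
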